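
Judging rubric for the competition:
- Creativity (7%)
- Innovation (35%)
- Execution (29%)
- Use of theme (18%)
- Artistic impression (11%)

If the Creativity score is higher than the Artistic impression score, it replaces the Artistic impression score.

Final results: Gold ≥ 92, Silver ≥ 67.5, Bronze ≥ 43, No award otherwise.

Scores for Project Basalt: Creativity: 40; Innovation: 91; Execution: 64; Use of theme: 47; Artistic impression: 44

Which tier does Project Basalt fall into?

Bronze

Creativity (40) ≤ Artistic impression (44), so Artistic impression stays at 44.
Weighted total:
  Creativity 40 × 0.07 = 2.8
  Innovation 91 × 0.35 = 31.85
  Execution 64 × 0.29 = 18.56
  Use of theme 47 × 0.18 = 8.46
  Artistic impression 44 × 0.11 = 4.84
Sum = 66.51
66.51 is ≥ 43 and < 67.5 → Bronze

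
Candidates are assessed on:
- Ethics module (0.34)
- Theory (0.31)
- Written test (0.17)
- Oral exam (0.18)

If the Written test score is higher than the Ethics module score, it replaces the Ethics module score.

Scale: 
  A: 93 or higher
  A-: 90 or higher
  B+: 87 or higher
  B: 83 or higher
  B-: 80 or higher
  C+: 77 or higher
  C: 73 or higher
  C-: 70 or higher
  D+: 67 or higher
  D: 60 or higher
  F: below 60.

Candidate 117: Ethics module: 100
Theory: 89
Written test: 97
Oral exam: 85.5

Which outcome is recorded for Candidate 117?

Written test (97) ≤ Ethics module (100), so Ethics module stays at 100.
Weighted total:
  Ethics module 100 × 0.34 = 34
  Theory 89 × 0.31 = 27.59
  Written test 97 × 0.17 = 16.49
  Oral exam 85.5 × 0.18 = 15.39
Sum = 93.47
93.47 ≥ 93 → A

A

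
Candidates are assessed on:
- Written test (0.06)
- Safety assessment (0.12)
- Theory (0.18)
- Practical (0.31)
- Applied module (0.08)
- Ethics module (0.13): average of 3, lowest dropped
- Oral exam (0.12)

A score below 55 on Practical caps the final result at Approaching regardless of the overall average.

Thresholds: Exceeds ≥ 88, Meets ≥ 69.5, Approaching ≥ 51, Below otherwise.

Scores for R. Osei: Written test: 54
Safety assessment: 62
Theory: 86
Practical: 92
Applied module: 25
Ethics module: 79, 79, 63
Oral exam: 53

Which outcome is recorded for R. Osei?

Ethics module: drop 63 → average of remaining 2 = 158/2 = 79
Practical score 92 ≥ 55: minimum met.
Weighted total:
  Written test 54 × 0.06 = 3.24
  Safety assessment 62 × 0.12 = 7.44
  Theory 86 × 0.18 = 15.48
  Practical 92 × 0.31 = 28.52
  Applied module 25 × 0.08 = 2
  Ethics module 79 × 0.13 = 10.27
  Oral exam 53 × 0.12 = 6.36
Sum = 73.31
73.31 is ≥ 69.5 and < 88 → Meets

Meets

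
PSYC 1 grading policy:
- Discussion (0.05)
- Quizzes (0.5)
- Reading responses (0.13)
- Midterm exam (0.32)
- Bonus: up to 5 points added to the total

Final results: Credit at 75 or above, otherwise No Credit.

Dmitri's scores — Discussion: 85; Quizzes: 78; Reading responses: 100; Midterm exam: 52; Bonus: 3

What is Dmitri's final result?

Credit

Weighted total:
  Discussion 85 × 0.05 = 4.25
  Quizzes 78 × 0.5 = 39
  Reading responses 100 × 0.13 = 13
  Midterm exam 52 × 0.32 = 16.64
Sum = 72.89
Bonus: 72.89 + 3 = 75.89
75.89 ≥ 75 → Credit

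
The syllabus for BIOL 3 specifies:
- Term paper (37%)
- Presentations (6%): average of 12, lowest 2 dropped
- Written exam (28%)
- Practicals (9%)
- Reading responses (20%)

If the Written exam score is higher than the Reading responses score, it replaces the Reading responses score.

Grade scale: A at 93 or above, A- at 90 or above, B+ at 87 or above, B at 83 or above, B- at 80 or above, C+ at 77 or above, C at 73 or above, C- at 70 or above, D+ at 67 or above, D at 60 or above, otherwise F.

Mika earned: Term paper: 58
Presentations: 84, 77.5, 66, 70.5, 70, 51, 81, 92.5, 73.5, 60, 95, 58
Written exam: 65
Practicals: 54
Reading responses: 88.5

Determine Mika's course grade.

Presentations: drop 51, 58 → average of remaining 10 = 770/10 = 77
Written exam (65) ≤ Reading responses (88.5), so Reading responses stays at 88.5.
Weighted total:
  Term paper 58 × 0.37 = 21.46
  Presentations 77 × 0.06 = 4.62
  Written exam 65 × 0.28 = 18.2
  Practicals 54 × 0.09 = 4.86
  Reading responses 88.5 × 0.2 = 17.7
Sum = 66.84
66.84 is ≥ 60 and < 67 → D

D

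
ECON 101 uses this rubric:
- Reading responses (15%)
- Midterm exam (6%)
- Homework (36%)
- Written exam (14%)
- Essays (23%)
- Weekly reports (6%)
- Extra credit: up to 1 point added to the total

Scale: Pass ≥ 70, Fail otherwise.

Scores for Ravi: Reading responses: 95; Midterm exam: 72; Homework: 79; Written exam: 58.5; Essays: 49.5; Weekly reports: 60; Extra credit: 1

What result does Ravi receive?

Weighted total:
  Reading responses 95 × 0.15 = 14.25
  Midterm exam 72 × 0.06 = 4.32
  Homework 79 × 0.36 = 28.44
  Written exam 58.5 × 0.14 = 8.19
  Essays 49.5 × 0.23 = 11.385
  Weekly reports 60 × 0.06 = 3.6
Sum = 70.185
Extra credit: 70.185 + 1 = 71.185
71.185 ≥ 70 → Pass

Pass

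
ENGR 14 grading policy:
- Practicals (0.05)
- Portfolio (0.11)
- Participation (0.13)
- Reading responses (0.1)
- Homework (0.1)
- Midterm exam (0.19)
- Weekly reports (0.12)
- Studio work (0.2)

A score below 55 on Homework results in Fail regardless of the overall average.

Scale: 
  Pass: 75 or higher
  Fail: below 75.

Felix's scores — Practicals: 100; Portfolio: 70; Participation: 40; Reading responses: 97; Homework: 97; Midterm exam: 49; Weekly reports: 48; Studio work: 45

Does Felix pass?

Homework score 97 ≥ 55: minimum met.
Weighted total:
  Practicals 100 × 0.05 = 5
  Portfolio 70 × 0.11 = 7.7
  Participation 40 × 0.13 = 5.2
  Reading responses 97 × 0.1 = 9.7
  Homework 97 × 0.1 = 9.7
  Midterm exam 49 × 0.19 = 9.31
  Weekly reports 48 × 0.12 = 5.76
  Studio work 45 × 0.2 = 9
Sum = 61.37
61.37 < 75 → Fail

Fail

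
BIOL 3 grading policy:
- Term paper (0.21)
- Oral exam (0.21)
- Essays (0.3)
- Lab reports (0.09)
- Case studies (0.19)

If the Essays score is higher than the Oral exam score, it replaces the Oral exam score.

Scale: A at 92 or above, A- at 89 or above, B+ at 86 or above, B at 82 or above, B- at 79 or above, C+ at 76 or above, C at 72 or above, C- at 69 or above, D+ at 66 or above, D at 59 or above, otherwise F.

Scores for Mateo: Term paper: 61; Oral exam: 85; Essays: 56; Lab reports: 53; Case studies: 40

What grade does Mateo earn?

D

Essays (56) ≤ Oral exam (85), so Oral exam stays at 85.
Weighted total:
  Term paper 61 × 0.21 = 12.81
  Oral exam 85 × 0.21 = 17.85
  Essays 56 × 0.3 = 16.8
  Lab reports 53 × 0.09 = 4.77
  Case studies 40 × 0.19 = 7.6
Sum = 59.83
59.83 is ≥ 59 and < 66 → D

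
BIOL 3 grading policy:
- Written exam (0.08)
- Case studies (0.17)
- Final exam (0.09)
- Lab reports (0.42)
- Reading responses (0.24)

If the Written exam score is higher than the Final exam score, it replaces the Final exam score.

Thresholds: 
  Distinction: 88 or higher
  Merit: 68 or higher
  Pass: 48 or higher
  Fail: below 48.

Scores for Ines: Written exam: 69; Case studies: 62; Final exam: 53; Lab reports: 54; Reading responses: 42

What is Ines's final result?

Written exam (69) > Final exam (53), so Final exam counts as 69.
Weighted total:
  Written exam 69 × 0.08 = 5.52
  Case studies 62 × 0.17 = 10.54
  Final exam 69 × 0.09 = 6.21
  Lab reports 54 × 0.42 = 22.68
  Reading responses 42 × 0.24 = 10.08
Sum = 55.03
55.03 is ≥ 48 and < 68 → Pass

Pass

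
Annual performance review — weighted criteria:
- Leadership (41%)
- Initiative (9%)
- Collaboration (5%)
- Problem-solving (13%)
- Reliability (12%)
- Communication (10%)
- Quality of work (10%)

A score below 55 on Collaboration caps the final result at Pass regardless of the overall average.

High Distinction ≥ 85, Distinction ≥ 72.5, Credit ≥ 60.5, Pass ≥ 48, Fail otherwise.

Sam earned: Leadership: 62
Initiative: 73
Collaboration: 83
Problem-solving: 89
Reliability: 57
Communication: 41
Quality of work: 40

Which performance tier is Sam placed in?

Credit

Collaboration score 83 ≥ 55: minimum met.
Weighted total:
  Leadership 62 × 0.41 = 25.42
  Initiative 73 × 0.09 = 6.57
  Collaboration 83 × 0.05 = 4.15
  Problem-solving 89 × 0.13 = 11.57
  Reliability 57 × 0.12 = 6.84
  Communication 41 × 0.1 = 4.1
  Quality of work 40 × 0.1 = 4
Sum = 62.65
62.65 is ≥ 60.5 and < 72.5 → Credit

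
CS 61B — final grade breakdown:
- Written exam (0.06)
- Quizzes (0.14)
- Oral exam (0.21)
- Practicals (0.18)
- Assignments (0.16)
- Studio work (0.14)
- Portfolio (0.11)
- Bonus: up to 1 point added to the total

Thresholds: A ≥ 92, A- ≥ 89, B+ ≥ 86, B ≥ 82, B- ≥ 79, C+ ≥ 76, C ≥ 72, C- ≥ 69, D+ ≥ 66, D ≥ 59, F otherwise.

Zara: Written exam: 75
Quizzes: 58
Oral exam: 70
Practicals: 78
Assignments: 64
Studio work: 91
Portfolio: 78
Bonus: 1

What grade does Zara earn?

C

Weighted total:
  Written exam 75 × 0.06 = 4.5
  Quizzes 58 × 0.14 = 8.12
  Oral exam 70 × 0.21 = 14.7
  Practicals 78 × 0.18 = 14.04
  Assignments 64 × 0.16 = 10.24
  Studio work 91 × 0.14 = 12.74
  Portfolio 78 × 0.11 = 8.58
Sum = 72.92
Bonus: 72.92 + 1 = 73.92
73.92 is ≥ 72 and < 76 → C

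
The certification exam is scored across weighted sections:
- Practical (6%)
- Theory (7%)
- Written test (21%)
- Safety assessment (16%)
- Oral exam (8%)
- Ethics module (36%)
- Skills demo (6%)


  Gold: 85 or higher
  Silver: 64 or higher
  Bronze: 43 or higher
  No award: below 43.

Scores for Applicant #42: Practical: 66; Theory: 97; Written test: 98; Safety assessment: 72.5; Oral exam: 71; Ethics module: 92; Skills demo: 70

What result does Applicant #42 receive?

Weighted total:
  Practical 66 × 0.06 = 3.96
  Theory 97 × 0.07 = 6.79
  Written test 98 × 0.21 = 20.58
  Safety assessment 72.5 × 0.16 = 11.6
  Oral exam 71 × 0.08 = 5.68
  Ethics module 92 × 0.36 = 33.12
  Skills demo 70 × 0.06 = 4.2
Sum = 85.93
85.93 ≥ 85 → Gold

Gold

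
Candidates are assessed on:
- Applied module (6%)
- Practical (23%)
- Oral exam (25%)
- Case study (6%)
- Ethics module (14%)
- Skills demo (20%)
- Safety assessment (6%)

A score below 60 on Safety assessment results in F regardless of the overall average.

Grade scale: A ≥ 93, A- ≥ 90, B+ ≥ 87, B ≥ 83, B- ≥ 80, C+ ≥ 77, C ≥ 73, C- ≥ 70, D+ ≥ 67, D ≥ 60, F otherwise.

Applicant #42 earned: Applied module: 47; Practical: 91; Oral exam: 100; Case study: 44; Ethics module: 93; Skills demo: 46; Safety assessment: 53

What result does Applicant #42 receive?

Safety assessment score 53 < 60: minimum not met.
Weighted total:
  Applied module 47 × 0.06 = 2.82
  Practical 91 × 0.23 = 20.93
  Oral exam 100 × 0.25 = 25
  Case study 44 × 0.06 = 2.64
  Ethics module 93 × 0.14 = 13.02
  Skills demo 46 × 0.2 = 9.2
  Safety assessment 53 × 0.06 = 3.18
Sum = 76.79
Because the Safety assessment minimum was not met, the result is F.

F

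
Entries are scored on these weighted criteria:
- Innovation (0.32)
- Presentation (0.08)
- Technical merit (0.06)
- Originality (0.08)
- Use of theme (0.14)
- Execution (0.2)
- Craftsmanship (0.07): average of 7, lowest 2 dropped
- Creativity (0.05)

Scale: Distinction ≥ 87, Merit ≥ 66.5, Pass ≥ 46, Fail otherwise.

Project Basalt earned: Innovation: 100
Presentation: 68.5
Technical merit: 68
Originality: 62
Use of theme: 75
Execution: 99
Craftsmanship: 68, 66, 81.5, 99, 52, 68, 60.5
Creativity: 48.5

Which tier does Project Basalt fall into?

Merit

Craftsmanship: drop 52, 60.5 → average of remaining 5 = 382.5/5 = 76.5
Weighted total:
  Innovation 100 × 0.32 = 32
  Presentation 68.5 × 0.08 = 5.48
  Technical merit 68 × 0.06 = 4.08
  Originality 62 × 0.08 = 4.96
  Use of theme 75 × 0.14 = 10.5
  Execution 99 × 0.2 = 19.8
  Craftsmanship 76.5 × 0.07 = 5.355
  Creativity 48.5 × 0.05 = 2.425
Sum = 84.6
84.6 is ≥ 66.5 and < 87 → Merit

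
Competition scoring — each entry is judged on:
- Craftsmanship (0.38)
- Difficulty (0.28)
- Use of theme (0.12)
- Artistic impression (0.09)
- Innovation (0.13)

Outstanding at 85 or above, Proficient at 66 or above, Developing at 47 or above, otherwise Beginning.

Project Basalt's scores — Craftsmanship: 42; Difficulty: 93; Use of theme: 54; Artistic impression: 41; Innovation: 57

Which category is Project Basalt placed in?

Weighted total:
  Craftsmanship 42 × 0.38 = 15.96
  Difficulty 93 × 0.28 = 26.04
  Use of theme 54 × 0.12 = 6.48
  Artistic impression 41 × 0.09 = 3.69
  Innovation 57 × 0.13 = 7.41
Sum = 59.58
59.58 is ≥ 47 and < 66 → Developing

Developing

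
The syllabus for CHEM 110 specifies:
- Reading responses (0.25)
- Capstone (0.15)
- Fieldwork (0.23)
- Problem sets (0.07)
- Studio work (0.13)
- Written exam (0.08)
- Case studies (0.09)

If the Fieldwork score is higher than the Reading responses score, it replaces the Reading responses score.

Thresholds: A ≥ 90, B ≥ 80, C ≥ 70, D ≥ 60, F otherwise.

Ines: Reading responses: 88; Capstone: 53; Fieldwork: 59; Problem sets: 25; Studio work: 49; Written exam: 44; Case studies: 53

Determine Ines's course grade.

F

Fieldwork (59) ≤ Reading responses (88), so Reading responses stays at 88.
Weighted total:
  Reading responses 88 × 0.25 = 22
  Capstone 53 × 0.15 = 7.95
  Fieldwork 59 × 0.23 = 13.57
  Problem sets 25 × 0.07 = 1.75
  Studio work 49 × 0.13 = 6.37
  Written exam 44 × 0.08 = 3.52
  Case studies 53 × 0.09 = 4.77
Sum = 59.93
59.93 < 60 → F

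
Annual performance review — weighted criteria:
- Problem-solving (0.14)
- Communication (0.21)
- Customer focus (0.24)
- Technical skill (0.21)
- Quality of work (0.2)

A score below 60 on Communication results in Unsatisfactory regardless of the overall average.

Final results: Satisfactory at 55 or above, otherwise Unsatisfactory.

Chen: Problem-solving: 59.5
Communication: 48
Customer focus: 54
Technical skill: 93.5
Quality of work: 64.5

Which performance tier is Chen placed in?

Communication score 48 < 60: minimum not met.
Weighted total:
  Problem-solving 59.5 × 0.14 = 8.33
  Communication 48 × 0.21 = 10.08
  Customer focus 54 × 0.24 = 12.96
  Technical skill 93.5 × 0.21 = 19.635
  Quality of work 64.5 × 0.2 = 12.9
Sum = 63.905
Because the Communication minimum was not met, the result is Unsatisfactory.

Unsatisfactory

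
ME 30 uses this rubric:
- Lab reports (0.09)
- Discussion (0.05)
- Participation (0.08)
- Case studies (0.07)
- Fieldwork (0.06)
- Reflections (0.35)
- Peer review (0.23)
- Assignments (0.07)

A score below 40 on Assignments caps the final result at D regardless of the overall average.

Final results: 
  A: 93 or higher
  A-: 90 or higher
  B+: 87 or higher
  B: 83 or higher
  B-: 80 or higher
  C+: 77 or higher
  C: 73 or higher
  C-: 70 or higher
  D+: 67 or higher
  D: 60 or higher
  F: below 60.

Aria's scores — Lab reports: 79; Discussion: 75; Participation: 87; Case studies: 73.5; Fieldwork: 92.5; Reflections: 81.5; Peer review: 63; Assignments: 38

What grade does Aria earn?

D

Assignments score 38 < 40: minimum not met.
Weighted total:
  Lab reports 79 × 0.09 = 7.11
  Discussion 75 × 0.05 = 3.75
  Participation 87 × 0.08 = 6.96
  Case studies 73.5 × 0.07 = 5.145
  Fieldwork 92.5 × 0.06 = 5.55
  Reflections 81.5 × 0.35 = 28.525
  Peer review 63 × 0.23 = 14.49
  Assignments 38 × 0.07 = 2.66
Sum = 74.19
74.19 would be C; cap at D applies → D.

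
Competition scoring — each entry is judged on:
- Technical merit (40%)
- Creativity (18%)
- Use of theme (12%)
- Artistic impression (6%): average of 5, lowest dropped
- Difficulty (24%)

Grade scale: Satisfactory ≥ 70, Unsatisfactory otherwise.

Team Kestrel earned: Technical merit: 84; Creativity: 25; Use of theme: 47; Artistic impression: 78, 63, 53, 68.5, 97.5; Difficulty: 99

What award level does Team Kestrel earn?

Artistic impression: drop 53 → average of remaining 4 = 307/4 = 76.75
Weighted total:
  Technical merit 84 × 0.4 = 33.6
  Creativity 25 × 0.18 = 4.5
  Use of theme 47 × 0.12 = 5.64
  Artistic impression 76.75 × 0.06 = 4.605
  Difficulty 99 × 0.24 = 23.76
Sum = 72.105
72.105 ≥ 70 → Satisfactory

Satisfactory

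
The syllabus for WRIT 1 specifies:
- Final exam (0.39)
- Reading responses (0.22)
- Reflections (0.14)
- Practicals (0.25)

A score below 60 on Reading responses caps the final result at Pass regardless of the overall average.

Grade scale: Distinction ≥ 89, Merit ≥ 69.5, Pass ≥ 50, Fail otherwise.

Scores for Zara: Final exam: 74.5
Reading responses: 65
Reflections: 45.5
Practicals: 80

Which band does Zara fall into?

Merit

Reading responses score 65 ≥ 60: minimum met.
Weighted total:
  Final exam 74.5 × 0.39 = 29.055
  Reading responses 65 × 0.22 = 14.3
  Reflections 45.5 × 0.14 = 6.37
  Practicals 80 × 0.25 = 20
Sum = 69.725
69.725 is ≥ 69.5 and < 89 → Merit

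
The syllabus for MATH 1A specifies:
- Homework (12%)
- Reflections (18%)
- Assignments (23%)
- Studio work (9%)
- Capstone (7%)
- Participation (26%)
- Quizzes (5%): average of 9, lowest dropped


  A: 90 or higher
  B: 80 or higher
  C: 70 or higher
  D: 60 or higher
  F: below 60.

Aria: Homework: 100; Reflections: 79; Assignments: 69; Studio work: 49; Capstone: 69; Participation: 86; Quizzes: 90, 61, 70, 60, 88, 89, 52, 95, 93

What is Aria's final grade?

Quizzes: drop 52 → average of remaining 8 = 646/8 = 80.75
Weighted total:
  Homework 100 × 0.12 = 12
  Reflections 79 × 0.18 = 14.22
  Assignments 69 × 0.23 = 15.87
  Studio work 49 × 0.09 = 4.41
  Capstone 69 × 0.07 = 4.83
  Participation 86 × 0.26 = 22.36
  Quizzes 80.75 × 0.05 = 4.0375
Sum = 77.7275
77.7275 is ≥ 70 and < 80 → C

C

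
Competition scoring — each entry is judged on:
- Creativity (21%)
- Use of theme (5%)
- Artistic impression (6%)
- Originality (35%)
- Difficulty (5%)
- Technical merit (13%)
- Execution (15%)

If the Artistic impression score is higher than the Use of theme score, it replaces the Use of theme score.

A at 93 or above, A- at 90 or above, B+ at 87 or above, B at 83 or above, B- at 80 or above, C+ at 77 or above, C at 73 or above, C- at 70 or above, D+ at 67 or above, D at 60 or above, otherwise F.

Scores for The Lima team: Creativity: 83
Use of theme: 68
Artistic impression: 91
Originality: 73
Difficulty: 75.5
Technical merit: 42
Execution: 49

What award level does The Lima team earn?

D+

Artistic impression (91) > Use of theme (68), so Use of theme counts as 91.
Weighted total:
  Creativity 83 × 0.21 = 17.43
  Use of theme 91 × 0.05 = 4.55
  Artistic impression 91 × 0.06 = 5.46
  Originality 73 × 0.35 = 25.55
  Difficulty 75.5 × 0.05 = 3.775
  Technical merit 42 × 0.13 = 5.46
  Execution 49 × 0.15 = 7.35
Sum = 69.575
69.575 is ≥ 67 and < 70 → D+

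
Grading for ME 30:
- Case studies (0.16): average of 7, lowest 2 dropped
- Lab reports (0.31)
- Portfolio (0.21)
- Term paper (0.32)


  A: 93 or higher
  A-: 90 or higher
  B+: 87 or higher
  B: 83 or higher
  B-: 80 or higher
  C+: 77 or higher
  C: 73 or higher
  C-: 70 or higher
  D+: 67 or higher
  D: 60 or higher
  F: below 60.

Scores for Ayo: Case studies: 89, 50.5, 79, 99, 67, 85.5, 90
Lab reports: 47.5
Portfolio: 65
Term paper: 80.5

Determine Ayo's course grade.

Case studies: drop 50.5, 67 → average of remaining 5 = 442.5/5 = 88.5
Weighted total:
  Case studies 88.5 × 0.16 = 14.16
  Lab reports 47.5 × 0.31 = 14.725
  Portfolio 65 × 0.21 = 13.65
  Term paper 80.5 × 0.32 = 25.76
Sum = 68.295
68.295 is ≥ 67 and < 70 → D+

D+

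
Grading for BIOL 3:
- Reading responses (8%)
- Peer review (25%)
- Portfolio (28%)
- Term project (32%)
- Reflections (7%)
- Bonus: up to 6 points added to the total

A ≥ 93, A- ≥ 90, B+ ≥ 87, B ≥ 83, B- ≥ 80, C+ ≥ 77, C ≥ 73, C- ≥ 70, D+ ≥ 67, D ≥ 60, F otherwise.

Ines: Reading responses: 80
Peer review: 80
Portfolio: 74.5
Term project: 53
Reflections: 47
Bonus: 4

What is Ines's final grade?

C-

Weighted total:
  Reading responses 80 × 0.08 = 6.4
  Peer review 80 × 0.25 = 20
  Portfolio 74.5 × 0.28 = 20.86
  Term project 53 × 0.32 = 16.96
  Reflections 47 × 0.07 = 3.29
Sum = 67.51
Bonus: 67.51 + 4 = 71.51
71.51 is ≥ 70 and < 73 → C-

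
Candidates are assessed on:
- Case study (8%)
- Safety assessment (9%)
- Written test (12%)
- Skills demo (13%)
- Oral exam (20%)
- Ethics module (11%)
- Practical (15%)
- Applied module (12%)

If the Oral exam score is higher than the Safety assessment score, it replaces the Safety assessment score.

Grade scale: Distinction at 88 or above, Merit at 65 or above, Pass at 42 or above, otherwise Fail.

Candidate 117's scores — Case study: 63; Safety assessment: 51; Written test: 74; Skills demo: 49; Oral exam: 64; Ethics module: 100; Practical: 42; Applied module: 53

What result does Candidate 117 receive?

Oral exam (64) > Safety assessment (51), so Safety assessment counts as 64.
Weighted total:
  Case study 63 × 0.08 = 5.04
  Safety assessment 64 × 0.09 = 5.76
  Written test 74 × 0.12 = 8.88
  Skills demo 49 × 0.13 = 6.37
  Oral exam 64 × 0.2 = 12.8
  Ethics module 100 × 0.11 = 11
  Practical 42 × 0.15 = 6.3
  Applied module 53 × 0.12 = 6.36
Sum = 62.51
62.51 is ≥ 42 and < 65 → Pass

Pass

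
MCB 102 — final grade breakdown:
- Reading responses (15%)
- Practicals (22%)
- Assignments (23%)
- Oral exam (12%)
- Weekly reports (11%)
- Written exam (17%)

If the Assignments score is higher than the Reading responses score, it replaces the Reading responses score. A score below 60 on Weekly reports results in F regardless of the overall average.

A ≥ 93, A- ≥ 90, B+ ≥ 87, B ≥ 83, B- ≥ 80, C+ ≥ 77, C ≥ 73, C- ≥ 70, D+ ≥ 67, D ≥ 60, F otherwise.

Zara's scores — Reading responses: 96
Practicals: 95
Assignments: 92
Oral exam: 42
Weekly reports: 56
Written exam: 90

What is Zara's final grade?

F

Assignments (92) ≤ Reading responses (96), so Reading responses stays at 96.
Weekly reports score 56 < 60: minimum not met.
Weighted total:
  Reading responses 96 × 0.15 = 14.4
  Practicals 95 × 0.22 = 20.9
  Assignments 92 × 0.23 = 21.16
  Oral exam 42 × 0.12 = 5.04
  Weekly reports 56 × 0.11 = 6.16
  Written exam 90 × 0.17 = 15.3
Sum = 82.96
Because the Weekly reports minimum was not met, the result is F.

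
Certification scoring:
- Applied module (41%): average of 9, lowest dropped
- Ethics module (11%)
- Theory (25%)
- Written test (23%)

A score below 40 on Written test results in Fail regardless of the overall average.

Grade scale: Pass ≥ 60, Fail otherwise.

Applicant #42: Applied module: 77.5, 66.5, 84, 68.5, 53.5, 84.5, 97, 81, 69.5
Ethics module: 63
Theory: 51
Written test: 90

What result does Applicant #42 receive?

Pass

Applied module: drop 53.5 → average of remaining 8 = 628.5/8 = 78.5625
Written test score 90 ≥ 40: minimum met.
Weighted total:
  Applied module 78.5625 × 0.41 = 32.210625
  Ethics module 63 × 0.11 = 6.93
  Theory 51 × 0.25 = 12.75
  Written test 90 × 0.23 = 20.7
Sum = 72.590625
72.590625 ≥ 60 → Pass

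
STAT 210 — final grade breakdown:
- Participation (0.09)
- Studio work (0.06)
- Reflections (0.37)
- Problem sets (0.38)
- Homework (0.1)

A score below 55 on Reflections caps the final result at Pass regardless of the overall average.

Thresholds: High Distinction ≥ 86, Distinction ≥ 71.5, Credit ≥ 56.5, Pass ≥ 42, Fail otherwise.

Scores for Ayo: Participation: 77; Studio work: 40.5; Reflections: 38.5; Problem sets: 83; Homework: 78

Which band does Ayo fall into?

Pass

Reflections score 38.5 < 55: minimum not met.
Weighted total:
  Participation 77 × 0.09 = 6.93
  Studio work 40.5 × 0.06 = 2.43
  Reflections 38.5 × 0.37 = 14.245
  Problem sets 83 × 0.38 = 31.54
  Homework 78 × 0.1 = 7.8
Sum = 62.945
62.945 would be Credit; cap at Pass applies → Pass.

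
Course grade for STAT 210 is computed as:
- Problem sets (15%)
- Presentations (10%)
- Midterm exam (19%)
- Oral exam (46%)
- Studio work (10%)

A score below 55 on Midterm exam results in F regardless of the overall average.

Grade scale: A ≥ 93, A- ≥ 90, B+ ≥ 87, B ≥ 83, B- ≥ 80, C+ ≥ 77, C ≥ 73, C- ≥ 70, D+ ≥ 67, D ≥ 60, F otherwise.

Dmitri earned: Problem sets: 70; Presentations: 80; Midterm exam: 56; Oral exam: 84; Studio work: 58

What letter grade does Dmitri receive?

Midterm exam score 56 ≥ 55: minimum met.
Weighted total:
  Problem sets 70 × 0.15 = 10.5
  Presentations 80 × 0.1 = 8
  Midterm exam 56 × 0.19 = 10.64
  Oral exam 84 × 0.46 = 38.64
  Studio work 58 × 0.1 = 5.8
Sum = 73.58
73.58 is ≥ 73 and < 77 → C

C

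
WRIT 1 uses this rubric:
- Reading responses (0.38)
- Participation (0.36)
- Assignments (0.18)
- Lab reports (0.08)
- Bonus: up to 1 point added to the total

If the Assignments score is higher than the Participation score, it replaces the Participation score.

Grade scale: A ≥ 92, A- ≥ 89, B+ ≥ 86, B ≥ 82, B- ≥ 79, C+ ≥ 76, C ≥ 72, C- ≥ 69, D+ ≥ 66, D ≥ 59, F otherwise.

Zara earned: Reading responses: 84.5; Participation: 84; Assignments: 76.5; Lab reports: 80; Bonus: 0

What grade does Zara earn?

Assignments (76.5) ≤ Participation (84), so Participation stays at 84.
Weighted total:
  Reading responses 84.5 × 0.38 = 32.11
  Participation 84 × 0.36 = 30.24
  Assignments 76.5 × 0.18 = 13.77
  Lab reports 80 × 0.08 = 6.4
Sum = 82.52
Bonus: 82.52 + 0 = 82.52
82.52 is ≥ 82 and < 86 → B

B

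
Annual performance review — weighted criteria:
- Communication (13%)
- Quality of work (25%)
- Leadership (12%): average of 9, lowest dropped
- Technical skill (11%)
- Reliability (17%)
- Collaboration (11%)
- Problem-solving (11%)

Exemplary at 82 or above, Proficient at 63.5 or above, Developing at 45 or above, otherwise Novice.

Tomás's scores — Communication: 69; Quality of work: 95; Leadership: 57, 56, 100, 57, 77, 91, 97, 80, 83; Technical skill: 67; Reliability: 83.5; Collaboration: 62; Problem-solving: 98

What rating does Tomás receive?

Leadership: drop 56 → average of remaining 8 = 642/8 = 80.25
Weighted total:
  Communication 69 × 0.13 = 8.97
  Quality of work 95 × 0.25 = 23.75
  Leadership 80.25 × 0.12 = 9.63
  Technical skill 67 × 0.11 = 7.37
  Reliability 83.5 × 0.17 = 14.195
  Collaboration 62 × 0.11 = 6.82
  Problem-solving 98 × 0.11 = 10.78
Sum = 81.515
81.515 is ≥ 63.5 and < 82 → Proficient

Proficient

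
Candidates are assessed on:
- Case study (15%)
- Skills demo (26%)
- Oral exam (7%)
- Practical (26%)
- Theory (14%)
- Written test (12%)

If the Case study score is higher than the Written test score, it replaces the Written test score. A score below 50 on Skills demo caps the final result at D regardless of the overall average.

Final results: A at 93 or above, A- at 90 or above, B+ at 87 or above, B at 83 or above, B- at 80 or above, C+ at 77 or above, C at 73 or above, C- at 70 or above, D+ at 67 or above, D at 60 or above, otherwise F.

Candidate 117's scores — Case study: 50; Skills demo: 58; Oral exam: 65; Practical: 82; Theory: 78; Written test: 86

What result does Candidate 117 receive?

D+

Case study (50) ≤ Written test (86), so Written test stays at 86.
Skills demo score 58 ≥ 50: minimum met.
Weighted total:
  Case study 50 × 0.15 = 7.5
  Skills demo 58 × 0.26 = 15.08
  Oral exam 65 × 0.07 = 4.55
  Practical 82 × 0.26 = 21.32
  Theory 78 × 0.14 = 10.92
  Written test 86 × 0.12 = 10.32
Sum = 69.69
69.69 is ≥ 67 and < 70 → D+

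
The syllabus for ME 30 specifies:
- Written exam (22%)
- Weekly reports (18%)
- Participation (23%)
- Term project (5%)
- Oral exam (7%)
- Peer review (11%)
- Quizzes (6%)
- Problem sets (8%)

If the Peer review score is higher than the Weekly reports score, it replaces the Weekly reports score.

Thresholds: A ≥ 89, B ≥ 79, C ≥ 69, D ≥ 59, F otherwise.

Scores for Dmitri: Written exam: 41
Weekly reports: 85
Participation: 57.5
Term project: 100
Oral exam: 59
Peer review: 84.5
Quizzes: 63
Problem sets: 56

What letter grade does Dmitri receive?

Peer review (84.5) ≤ Weekly reports (85), so Weekly reports stays at 85.
Weighted total:
  Written exam 41 × 0.22 = 9.02
  Weekly reports 85 × 0.18 = 15.3
  Participation 57.5 × 0.23 = 13.225
  Term project 100 × 0.05 = 5
  Oral exam 59 × 0.07 = 4.13
  Peer review 84.5 × 0.11 = 9.295
  Quizzes 63 × 0.06 = 3.78
  Problem sets 56 × 0.08 = 4.48
Sum = 64.23
64.23 is ≥ 59 and < 69 → D

D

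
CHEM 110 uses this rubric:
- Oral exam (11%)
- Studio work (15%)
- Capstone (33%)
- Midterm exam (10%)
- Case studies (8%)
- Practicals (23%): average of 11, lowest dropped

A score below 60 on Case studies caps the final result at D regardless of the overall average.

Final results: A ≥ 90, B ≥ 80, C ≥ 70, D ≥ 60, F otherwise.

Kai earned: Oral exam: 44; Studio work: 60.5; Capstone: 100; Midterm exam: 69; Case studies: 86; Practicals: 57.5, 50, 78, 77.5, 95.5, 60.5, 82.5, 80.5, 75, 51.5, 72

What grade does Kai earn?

C

Practicals: drop 50 → average of remaining 10 = 730.5/10 = 73.05
Case studies score 86 ≥ 60: minimum met.
Weighted total:
  Oral exam 44 × 0.11 = 4.84
  Studio work 60.5 × 0.15 = 9.075
  Capstone 100 × 0.33 = 33
  Midterm exam 69 × 0.1 = 6.9
  Case studies 86 × 0.08 = 6.88
  Practicals 73.05 × 0.23 = 16.8015
Sum = 77.4965
77.4965 is ≥ 70 and < 80 → C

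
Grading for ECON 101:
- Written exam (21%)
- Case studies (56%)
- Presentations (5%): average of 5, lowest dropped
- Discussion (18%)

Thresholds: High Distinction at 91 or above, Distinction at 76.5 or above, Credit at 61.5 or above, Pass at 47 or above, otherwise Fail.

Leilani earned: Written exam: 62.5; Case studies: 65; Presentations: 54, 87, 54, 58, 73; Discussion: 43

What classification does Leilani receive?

Presentations: drop 54 → average of remaining 4 = 272/4 = 68
Weighted total:
  Written exam 62.5 × 0.21 = 13.125
  Case studies 65 × 0.56 = 36.4
  Presentations 68 × 0.05 = 3.4
  Discussion 43 × 0.18 = 7.74
Sum = 60.665
60.665 is ≥ 47 and < 61.5 → Pass

Pass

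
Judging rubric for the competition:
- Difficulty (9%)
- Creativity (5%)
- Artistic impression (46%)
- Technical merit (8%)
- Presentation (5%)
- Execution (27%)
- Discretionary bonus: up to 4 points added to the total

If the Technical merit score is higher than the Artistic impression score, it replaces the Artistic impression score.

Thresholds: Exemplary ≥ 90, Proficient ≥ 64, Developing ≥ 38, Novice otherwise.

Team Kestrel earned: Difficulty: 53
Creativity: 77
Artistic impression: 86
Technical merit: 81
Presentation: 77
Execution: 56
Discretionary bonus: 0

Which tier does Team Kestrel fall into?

Proficient

Technical merit (81) ≤ Artistic impression (86), so Artistic impression stays at 86.
Weighted total:
  Difficulty 53 × 0.09 = 4.77
  Creativity 77 × 0.05 = 3.85
  Artistic impression 86 × 0.46 = 39.56
  Technical merit 81 × 0.08 = 6.48
  Presentation 77 × 0.05 = 3.85
  Execution 56 × 0.27 = 15.12
Sum = 73.63
Discretionary bonus: 73.63 + 0 = 73.63
73.63 is ≥ 64 and < 90 → Proficient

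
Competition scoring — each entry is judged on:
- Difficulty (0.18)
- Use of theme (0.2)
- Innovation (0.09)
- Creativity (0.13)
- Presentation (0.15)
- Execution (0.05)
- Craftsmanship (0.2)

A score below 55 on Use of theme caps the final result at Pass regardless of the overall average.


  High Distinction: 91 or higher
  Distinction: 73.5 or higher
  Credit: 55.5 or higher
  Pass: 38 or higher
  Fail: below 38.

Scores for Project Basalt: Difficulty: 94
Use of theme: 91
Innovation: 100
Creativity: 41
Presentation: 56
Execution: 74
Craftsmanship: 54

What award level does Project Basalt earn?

Use of theme score 91 ≥ 55: minimum met.
Weighted total:
  Difficulty 94 × 0.18 = 16.92
  Use of theme 91 × 0.2 = 18.2
  Innovation 100 × 0.09 = 9
  Creativity 41 × 0.13 = 5.33
  Presentation 56 × 0.15 = 8.4
  Execution 74 × 0.05 = 3.7
  Craftsmanship 54 × 0.2 = 10.8
Sum = 72.35
72.35 is ≥ 55.5 and < 73.5 → Credit

Credit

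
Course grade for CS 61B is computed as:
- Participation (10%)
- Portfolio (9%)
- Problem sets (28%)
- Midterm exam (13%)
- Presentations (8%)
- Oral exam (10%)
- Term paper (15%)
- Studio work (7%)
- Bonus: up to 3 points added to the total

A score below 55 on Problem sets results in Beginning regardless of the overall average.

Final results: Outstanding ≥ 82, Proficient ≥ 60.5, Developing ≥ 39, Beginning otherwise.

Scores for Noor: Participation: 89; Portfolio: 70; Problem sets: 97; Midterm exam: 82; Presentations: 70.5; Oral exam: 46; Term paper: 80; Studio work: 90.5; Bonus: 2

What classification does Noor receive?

Problem sets score 97 ≥ 55: minimum met.
Weighted total:
  Participation 89 × 0.1 = 8.9
  Portfolio 70 × 0.09 = 6.3
  Problem sets 97 × 0.28 = 27.16
  Midterm exam 82 × 0.13 = 10.66
  Presentations 70.5 × 0.08 = 5.64
  Oral exam 46 × 0.1 = 4.6
  Term paper 80 × 0.15 = 12
  Studio work 90.5 × 0.07 = 6.335
Sum = 81.595
Bonus: 81.595 + 2 = 83.595
83.595 ≥ 82 → Outstanding

Outstanding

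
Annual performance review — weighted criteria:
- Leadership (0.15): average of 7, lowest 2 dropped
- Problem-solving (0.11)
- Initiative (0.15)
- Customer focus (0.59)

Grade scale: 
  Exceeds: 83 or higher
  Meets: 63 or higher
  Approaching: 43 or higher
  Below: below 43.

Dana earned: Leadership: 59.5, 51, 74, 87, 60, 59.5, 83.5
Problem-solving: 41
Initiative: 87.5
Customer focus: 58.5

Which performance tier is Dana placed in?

Meets

Leadership: drop 51, 59.5 → average of remaining 5 = 364/5 = 72.8
Weighted total:
  Leadership 72.8 × 0.15 = 10.92
  Problem-solving 41 × 0.11 = 4.51
  Initiative 87.5 × 0.15 = 13.125
  Customer focus 58.5 × 0.59 = 34.515
Sum = 63.07
63.07 is ≥ 63 and < 83 → Meets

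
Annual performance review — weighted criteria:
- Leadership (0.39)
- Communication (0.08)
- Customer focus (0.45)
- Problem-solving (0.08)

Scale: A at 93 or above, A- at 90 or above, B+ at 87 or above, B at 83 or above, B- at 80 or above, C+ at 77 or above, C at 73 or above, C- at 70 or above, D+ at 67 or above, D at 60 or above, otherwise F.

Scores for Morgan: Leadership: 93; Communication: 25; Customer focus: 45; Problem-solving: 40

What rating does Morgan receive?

Weighted total:
  Leadership 93 × 0.39 = 36.27
  Communication 25 × 0.08 = 2
  Customer focus 45 × 0.45 = 20.25
  Problem-solving 40 × 0.08 = 3.2
Sum = 61.72
61.72 is ≥ 60 and < 67 → D

D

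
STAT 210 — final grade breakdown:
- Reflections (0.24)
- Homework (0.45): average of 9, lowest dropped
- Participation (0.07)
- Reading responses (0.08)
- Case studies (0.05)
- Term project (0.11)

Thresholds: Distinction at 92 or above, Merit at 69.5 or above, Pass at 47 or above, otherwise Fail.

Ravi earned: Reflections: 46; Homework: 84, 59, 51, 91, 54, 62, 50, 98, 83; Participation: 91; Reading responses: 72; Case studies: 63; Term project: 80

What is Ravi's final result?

Homework: drop 50 → average of remaining 8 = 582/8 = 72.75
Weighted total:
  Reflections 46 × 0.24 = 11.04
  Homework 72.75 × 0.45 = 32.7375
  Participation 91 × 0.07 = 6.37
  Reading responses 72 × 0.08 = 5.76
  Case studies 63 × 0.05 = 3.15
  Term project 80 × 0.11 = 8.8
Sum = 67.8575
67.8575 is ≥ 47 and < 69.5 → Pass

Pass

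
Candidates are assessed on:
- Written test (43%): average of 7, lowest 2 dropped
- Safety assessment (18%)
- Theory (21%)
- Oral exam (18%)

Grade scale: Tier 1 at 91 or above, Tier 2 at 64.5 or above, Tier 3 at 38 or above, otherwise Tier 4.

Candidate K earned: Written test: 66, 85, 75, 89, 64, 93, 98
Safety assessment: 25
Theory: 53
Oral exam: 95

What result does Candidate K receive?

Tier 2

Written test: drop 64, 66 → average of remaining 5 = 440/5 = 88
Weighted total:
  Written test 88 × 0.43 = 37.84
  Safety assessment 25 × 0.18 = 4.5
  Theory 53 × 0.21 = 11.13
  Oral exam 95 × 0.18 = 17.1
Sum = 70.57
70.57 is ≥ 64.5 and < 91 → Tier 2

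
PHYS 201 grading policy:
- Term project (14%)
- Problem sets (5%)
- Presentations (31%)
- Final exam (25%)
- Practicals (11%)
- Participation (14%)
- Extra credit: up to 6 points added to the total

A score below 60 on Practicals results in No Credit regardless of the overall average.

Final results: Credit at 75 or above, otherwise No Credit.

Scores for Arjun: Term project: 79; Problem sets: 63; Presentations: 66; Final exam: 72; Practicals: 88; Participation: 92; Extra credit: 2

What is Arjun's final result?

Practicals score 88 ≥ 60: minimum met.
Weighted total:
  Term project 79 × 0.14 = 11.06
  Problem sets 63 × 0.05 = 3.15
  Presentations 66 × 0.31 = 20.46
  Final exam 72 × 0.25 = 18
  Practicals 88 × 0.11 = 9.68
  Participation 92 × 0.14 = 12.88
Sum = 75.23
Extra credit: 75.23 + 2 = 77.23
77.23 ≥ 75 → Credit

Credit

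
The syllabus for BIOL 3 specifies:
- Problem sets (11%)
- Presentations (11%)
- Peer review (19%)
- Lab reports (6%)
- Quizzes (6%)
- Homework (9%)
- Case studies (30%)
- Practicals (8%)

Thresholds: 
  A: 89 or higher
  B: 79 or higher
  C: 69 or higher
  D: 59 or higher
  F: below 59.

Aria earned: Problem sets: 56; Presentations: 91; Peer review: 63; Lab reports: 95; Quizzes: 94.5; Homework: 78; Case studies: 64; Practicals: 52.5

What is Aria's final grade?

Weighted total:
  Problem sets 56 × 0.11 = 6.16
  Presentations 91 × 0.11 = 10.01
  Peer review 63 × 0.19 = 11.97
  Lab reports 95 × 0.06 = 5.7
  Quizzes 94.5 × 0.06 = 5.67
  Homework 78 × 0.09 = 7.02
  Case studies 64 × 0.3 = 19.2
  Practicals 52.5 × 0.08 = 4.2
Sum = 69.93
69.93 is ≥ 69 and < 79 → C

C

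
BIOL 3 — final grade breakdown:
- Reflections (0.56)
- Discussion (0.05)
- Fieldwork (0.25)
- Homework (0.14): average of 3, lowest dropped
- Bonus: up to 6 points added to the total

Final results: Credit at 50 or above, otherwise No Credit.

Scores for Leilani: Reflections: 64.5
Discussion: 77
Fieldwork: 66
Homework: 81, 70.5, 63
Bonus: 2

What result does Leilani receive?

Homework: drop 63 → average of remaining 2 = 151.5/2 = 75.75
Weighted total:
  Reflections 64.5 × 0.56 = 36.12
  Discussion 77 × 0.05 = 3.85
  Fieldwork 66 × 0.25 = 16.5
  Homework 75.75 × 0.14 = 10.605
Sum = 67.075
Bonus: 67.075 + 2 = 69.075
69.075 ≥ 50 → Credit

Credit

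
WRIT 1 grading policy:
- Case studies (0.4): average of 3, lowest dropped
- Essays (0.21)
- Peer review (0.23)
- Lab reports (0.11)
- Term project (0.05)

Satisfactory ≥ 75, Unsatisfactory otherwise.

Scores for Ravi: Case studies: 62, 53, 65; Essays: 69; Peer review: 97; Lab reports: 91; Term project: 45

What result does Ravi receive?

Unsatisfactory

Case studies: drop 53 → average of remaining 2 = 127/2 = 63.5
Weighted total:
  Case studies 63.5 × 0.4 = 25.4
  Essays 69 × 0.21 = 14.49
  Peer review 97 × 0.23 = 22.31
  Lab reports 91 × 0.11 = 10.01
  Term project 45 × 0.05 = 2.25
Sum = 74.46
74.46 < 75 → Unsatisfactory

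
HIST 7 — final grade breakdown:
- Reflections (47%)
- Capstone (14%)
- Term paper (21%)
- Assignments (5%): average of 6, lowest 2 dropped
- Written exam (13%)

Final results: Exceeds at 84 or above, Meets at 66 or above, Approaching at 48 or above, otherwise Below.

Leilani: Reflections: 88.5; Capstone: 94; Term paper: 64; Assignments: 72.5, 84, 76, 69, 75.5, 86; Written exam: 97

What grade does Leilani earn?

Assignments: drop 69, 72.5 → average of remaining 4 = 321.5/4 = 80.375
Weighted total:
  Reflections 88.5 × 0.47 = 41.595
  Capstone 94 × 0.14 = 13.16
  Term paper 64 × 0.21 = 13.44
  Assignments 80.375 × 0.05 = 4.01875
  Written exam 97 × 0.13 = 12.61
Sum = 84.82375
84.82375 ≥ 84 → Exceeds

Exceeds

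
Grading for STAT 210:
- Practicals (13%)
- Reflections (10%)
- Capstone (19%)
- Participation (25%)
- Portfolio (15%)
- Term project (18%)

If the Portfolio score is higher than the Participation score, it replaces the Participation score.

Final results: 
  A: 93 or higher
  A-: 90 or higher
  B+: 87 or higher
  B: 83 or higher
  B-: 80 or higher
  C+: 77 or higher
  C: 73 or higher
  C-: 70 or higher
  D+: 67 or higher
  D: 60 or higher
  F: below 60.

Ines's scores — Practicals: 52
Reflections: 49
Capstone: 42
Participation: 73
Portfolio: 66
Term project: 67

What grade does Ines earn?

F

Portfolio (66) ≤ Participation (73), so Participation stays at 73.
Weighted total:
  Practicals 52 × 0.13 = 6.76
  Reflections 49 × 0.1 = 4.9
  Capstone 42 × 0.19 = 7.98
  Participation 73 × 0.25 = 18.25
  Portfolio 66 × 0.15 = 9.9
  Term project 67 × 0.18 = 12.06
Sum = 59.85
59.85 < 60 → F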